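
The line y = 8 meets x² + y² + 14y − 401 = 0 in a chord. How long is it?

From the line, y = 8. Substituting:
x² − 225 = 0
x = 15 or x = −15, giving (15, 8) and (−15, 8).
|(15, 8) − (−15, 8)| = √((30)² + (0)²) = 30.

30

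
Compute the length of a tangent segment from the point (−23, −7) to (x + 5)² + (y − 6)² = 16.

With centre O = (−5, 6), |OP|² = 493 and r² = 16.
Power of the point: PT² = |PO|² − r² = 477, so PT = 3√53.

3√53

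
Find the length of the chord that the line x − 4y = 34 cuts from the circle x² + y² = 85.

2√17

From the line, y = (−34 + x)/4. Substituting:
17x² − 68x − 204 = 0  ⟹  x² − 4x − 12 = 0
x = 6 or x = −2, giving (6, −7) and (−2, −9).
Chord length = distance between (6, −7) and (−2, −9) = √68 = 2√17.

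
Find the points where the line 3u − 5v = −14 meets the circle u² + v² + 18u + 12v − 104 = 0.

Express v = (14 + 3u)/5 and substitute into the circle:
34u² + 714u − 1564 = 0  ⟹  u² + 21u − 46 = 0
u = 2 or u = −23, giving (2, 4) and (−23, −11).

(−23, −11) and (2, 4)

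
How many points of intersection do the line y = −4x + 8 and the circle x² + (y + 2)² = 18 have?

Substituting the line into the circle gives 17x² − 80x + 82 = 0.
Δ = 6400 − 5576 = 824.
Two real roots: the line is a secant.

2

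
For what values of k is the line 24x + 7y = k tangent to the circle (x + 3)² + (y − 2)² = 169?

For a tangent, require d(centre, line) = r = 13.
|24·(−3) + 7·2 − k| / √625 = 13
|k − (−58)| = 13·25, so k = 267 or k = −383.

k = −383 or k = 267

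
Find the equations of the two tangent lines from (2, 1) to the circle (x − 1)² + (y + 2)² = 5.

A line y − (1) = m(x − (2)) is tangent when its distance from (1, −2) is √5:
(−1m − (−3))² = 5(m² + 1)
2m² + 3m − 2 = 0, so m = 1/2 or m = −2.
With m = 1/2: x − 2y = 0. With m = −2: 2x + y = 5.

x − 2y = 0 and 2x + y = 5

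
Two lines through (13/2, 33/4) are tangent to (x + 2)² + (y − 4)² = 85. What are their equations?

9x + 2y = 75 and 7x + 6y = 95

A line y − (33/4) = m(x − (13/2)) is tangent when its distance from (−2, 4) is √85:
(−17/2m − (−17/4))² = 85(m² + 1)
12m² + 68m + 63 = 0, so m = −9/2 or m = −7/6.
Through (13/2, 33/4) these give 9x + 2y = 75 and 7x + 6y = 95.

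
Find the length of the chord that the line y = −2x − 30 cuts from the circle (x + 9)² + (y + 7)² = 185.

Substitute y = −2x − 30:
5x² + 110x + 425 = 0  ⟹  x² + 22x + 85 = 0
x = −5 or x = −17, giving (−5, −20) and (−17, 4).
Chord length = distance between (−5, −20) and (−17, 4) = √720 = 12√5.

12√5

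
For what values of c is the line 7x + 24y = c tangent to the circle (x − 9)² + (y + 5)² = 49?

c = −232 or c = 118

Tangency holds when the distance from the centre (9, −5) to the line equals the radius 7:
|7·9 + 24·(−5) − c| / √625 = 7
|c − (−57)| = 7·25, so c = 118 or c = −232.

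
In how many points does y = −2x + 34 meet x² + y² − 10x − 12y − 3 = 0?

d² = (2·5 + 1·6 − (34))²/5 = 324/5; r² = 64.
Since d² > r², the line lies outside the circle.

0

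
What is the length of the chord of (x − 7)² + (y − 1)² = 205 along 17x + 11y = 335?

The distance from (7, 1) to the line is 205/√410, and r² = 205.
Half the chord is √(r² − d²) = √(205/2), so the full chord is √410.

√410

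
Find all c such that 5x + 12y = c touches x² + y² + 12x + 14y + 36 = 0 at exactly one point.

c = −205 or c = −23

Tangency holds when the distance from the centre (−6, −7) to the line equals the radius 7:
|5·(−6) + 12·(−7) − c| / √169 = 7
|c − (−114)| = 7·13, so c = −23 or c = −205.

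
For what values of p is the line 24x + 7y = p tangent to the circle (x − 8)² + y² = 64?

p = −8 or p = 392

For a tangent, require d(centre, line) = r = 8.
|24·8 + 7·0 − p| / √625 = 8
|p − (192)| = 8·25, so p = 392 or p = −8.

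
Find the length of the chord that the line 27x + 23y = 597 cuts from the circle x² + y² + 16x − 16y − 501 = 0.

√1258

From the line, y = (597 − 27x)/23. Substituting:
1258x² − 13838x − 128316 = 0  ⟹  x² − 11x − 102 = 0
x = 17 or x = −6, giving (17, 6) and (−6, 33).
Chord length = distance between (17, 6) and (−6, 33) = √1258 = √1258.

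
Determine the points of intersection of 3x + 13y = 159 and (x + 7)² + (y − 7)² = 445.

(−25, 18) and (14, 9)

Substitute y = (159 − 3x)/13:
178x² + 1958x − 62300 = 0  ⟹  x² + 11x − 350 = 0
x = 14 or x = −25, giving (14, 9) and (−25, 18).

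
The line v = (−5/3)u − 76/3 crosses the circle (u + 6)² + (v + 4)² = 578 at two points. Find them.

From the line, v = (−76 − 5u)/3. Substituting:
34u² + 748u − 782 = 0  ⟹  u² + 22u − 23 = 0
u = 1 or u = −23, giving (1, −27) and (−23, 13).

(−23, 13) and (1, −27)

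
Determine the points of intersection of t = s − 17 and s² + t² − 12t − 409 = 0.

(2, −15) and (21, 4)

Substitute t = s − 17:
2s² − 46s + 84 = 0  ⟹  s² − 23s + 42 = 0
s = 21 or s = 2, giving (21, 4) and (2, −15).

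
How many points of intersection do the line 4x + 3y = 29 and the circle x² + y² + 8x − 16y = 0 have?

2

d² = (4·(−4) + 3·8 − (29))²/25 = 441/25; r² = 80.
Since d² < r², the line cuts the circle twice.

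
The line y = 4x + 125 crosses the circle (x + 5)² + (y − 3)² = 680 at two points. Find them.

Substitute y = 4x + 125:
17x² + 986x + 14229 = 0  ⟹  x² + 58x + 837 = 0
x = −27 or x = −31, giving (−27, 17) and (−31, 1).

(−31, 1) and (−27, 17)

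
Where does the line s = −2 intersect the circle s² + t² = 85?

(−2, −9) and (−2, 9)

The line gives s = −2. Substituting into the circle:
t² − 81 = 0
t = 9 or t = −9, giving (−2, 9) and (−2, −9).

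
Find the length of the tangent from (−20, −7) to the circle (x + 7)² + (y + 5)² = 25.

The centre is (−7, −5) and r = 5. The square of the distance from P to the centre is 169 + 4 = 173.
By the tangent–radius right angle, tangent length = √(|PO|² − r²) = √148 = 2√37.

2√37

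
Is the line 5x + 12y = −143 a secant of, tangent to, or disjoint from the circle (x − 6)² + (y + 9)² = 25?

tangent

d² = (5·6 + 12·(−9) − (−143))²/169 = 25; r² = 25.
Since d² = r², the line is tangent.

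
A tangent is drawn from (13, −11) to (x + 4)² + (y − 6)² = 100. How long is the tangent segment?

√478

The centre is (−4, 6) and r = 10. The square of the distance from P to the centre is 289 + 289 = 578.
The tangent meets the radius at right angles, so tangent² = |PO|² − r² = 578 − 100 = 478.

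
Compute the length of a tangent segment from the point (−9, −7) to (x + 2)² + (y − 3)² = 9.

2√35

Centre (−2, 3), r² = 9. |PO|² = (−7)² + (−10)² = 149.
Power of the point: PT² = |PO|² − r² = 140, so PT = 2√35.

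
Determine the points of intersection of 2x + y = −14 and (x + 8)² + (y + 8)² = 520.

From the line, y = −2x − 14. Substituting:
5x² + 40x − 420 = 0  ⟹  x² + 8x − 84 = 0
x = 6 or x = −14, giving (6, −26) and (−14, 14).

(−14, 14) and (6, −26)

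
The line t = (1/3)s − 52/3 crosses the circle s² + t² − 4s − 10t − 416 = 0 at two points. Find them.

From the line, t = (−52 + s)/3. Substituting:
10s² − 170s + 520 = 0  ⟹  s² − 17s + 52 = 0
s = 13 or s = 4, giving (13, −13) and (4, −16).

(4, −16) and (13, −13)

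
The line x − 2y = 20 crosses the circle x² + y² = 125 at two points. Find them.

(−2, −11) and (10, −5)

From the line, y = (−20 + x)/2. Substituting:
5x² − 40x − 100 = 0  ⟹  x² − 8x − 20 = 0
x = 10 or x = −2, giving (10, −5) and (−2, −11).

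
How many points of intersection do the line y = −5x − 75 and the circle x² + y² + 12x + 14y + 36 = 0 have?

0

Substituting the line into the circle gives 26x² + 692x + 4611 = 0.
Discriminant = (692)² − 4·26·(4611) = −680 < 0.
No real roots: the line does not meet the circle.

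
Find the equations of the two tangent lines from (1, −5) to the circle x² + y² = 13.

A line y − (−5) = m(x − (1)) is tangent when its distance from (0, 0) is √13:
[m·(−1) − (5)]² = 13(m² + 1)
6m² − 5m − 6 = 0, so m = 3/2 or m = −2/3.
Through (1, −5) these give 3x − 2y = 13 and 2x + 3y = −13.

3x − 2y = 13 and 2x + 3y = −13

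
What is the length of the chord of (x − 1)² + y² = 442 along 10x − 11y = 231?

Centre (1, 0), r² = 442. Perpendicular distance d from centre to line = |−221| / √221 = 221/√221.
Chord = 2√(r² − d²) = 2·√(221) = 2√221.

2√221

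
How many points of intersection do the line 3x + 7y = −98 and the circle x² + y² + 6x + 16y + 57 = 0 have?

0

Substituting the line into the circle gives 58x² + 546x + 1421 = 0.
Δ = 298116 − 329672 = −31556.
No real roots: the line does not meet the circle.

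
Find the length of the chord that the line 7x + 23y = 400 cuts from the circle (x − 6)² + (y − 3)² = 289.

17√2

The distance from (6, 3) to the line is 289/√578, and r² = 289.
Chord = 2√(r² − d²) = 2·√(289/2) = 17√2.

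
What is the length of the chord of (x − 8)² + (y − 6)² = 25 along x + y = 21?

Centre (8, 6), r² = 25. Perpendicular distance d from centre to line = |−7| / √2 = 7/√2.
Half the chord is √(r² − d²) = √(1/2), so the full chord is √2.

√2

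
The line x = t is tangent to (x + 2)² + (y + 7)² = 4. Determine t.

t = −4 or t = 0

The line touches the circle iff its distance from (−2, −7) is 2:
|1·(−2) + 0·(−7) − t| / √1 = 2
|t − (−2)| = 2, so t = 0 or t = −4.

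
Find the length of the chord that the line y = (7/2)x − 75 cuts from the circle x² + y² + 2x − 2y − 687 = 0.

Substitute y = (−150 + 7x)/2:
53x² − 2120x + 20352 = 0  ⟹  x² − 40x + 384 = 0
x = 24 or x = 16, giving (24, 9) and (16, −19).
Chord length = distance between (24, 9) and (16, −19) = √848 = 4√53.

4√53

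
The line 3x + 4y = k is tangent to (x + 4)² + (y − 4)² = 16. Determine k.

Tangency holds when the distance from the centre (−4, 4) to the line equals the radius 4:
|3·(−4) + 4·4 − k| / √25 = 4
|k − (4)| = 4·5, so k = 24 or k = −16.

k = −16 or k = 24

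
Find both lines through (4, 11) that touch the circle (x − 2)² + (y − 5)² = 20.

Write the tangent as mx − y + (11 − m·(4)) = 0 and set its distance from the centre to 2√5:
(−2m − (−6))² = 20(m² + 1)
2m² + 3m − 2 = 0, so m = −2 or m = 1/2.
Through (4, 11) these give 2x + y = 19 and x − 2y = −18.

2x + y = 19 and x − 2y = −18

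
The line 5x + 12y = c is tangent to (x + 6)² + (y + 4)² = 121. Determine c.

Tangency holds when the distance from the centre (−6, −4) to the line equals the radius 11:
|5·(−6) + 12·(−4) − c| / √169 = 11
|c − (−78)| = 11·13, so c = 65 or c = −221.

c = −221 or c = 65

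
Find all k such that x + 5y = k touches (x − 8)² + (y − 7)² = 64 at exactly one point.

For a tangent, require d(centre, line) = r = 8.
|1·8 + 5·7 − k| / √26 = 8
|k − (43)| = 8√26.

k = 43 ± 8√26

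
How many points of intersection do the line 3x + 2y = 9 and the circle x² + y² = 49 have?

2

Substituting the line into the circle gives 13x² − 54x − 115 = 0.
Δ = 2916 − (−5980) = 8896.
Two real roots: the line is a secant.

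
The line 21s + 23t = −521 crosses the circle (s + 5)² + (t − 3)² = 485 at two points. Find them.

Substitute t = (−521 − 21s)/23:
970s² + 30070s + 104760 = 0  ⟹  s² + 31s + 108 = 0
s = −4 or s = −27, giving (−4, −19) and (−27, 2).

(−27, 2) and (−4, −19)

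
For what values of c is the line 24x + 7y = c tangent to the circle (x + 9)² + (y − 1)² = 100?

The line touches the circle iff its distance from (−9, 1) is 10:
|24·(−9) + 7·1 − c| / √625 = 10
|c − (−209)| = 10·25, so c = 41 or c = −459.

c = −459 or c = 41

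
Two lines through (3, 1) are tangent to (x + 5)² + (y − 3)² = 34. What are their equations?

Write the tangent as mx − y + (1 − m·(3)) = 0 and set its distance from the centre to √34:
(−8m − (2))² = 34(m² + 1)
15m² + 16m − 15 = 0, so m = 3/5 or m = −5/3.
With m = 3/5: 3x − 5y = 4. With m = −5/3: 5x + 3y = 18.

3x − 5y = 4 and 5x + 3y = 18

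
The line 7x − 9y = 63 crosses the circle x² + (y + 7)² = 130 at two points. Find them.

Express y = (−63 + 7x)/9 and substitute into the circle:
130x² − 10530 = 0  ⟹  x² − 81 = 0
x = 9 or x = −9, giving (9, 0) and (−9, −14).

(−9, −14) and (9, 0)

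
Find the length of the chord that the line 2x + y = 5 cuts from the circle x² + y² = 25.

4√5

The distance from (0, 0) to the line is 5/√5, and r² = 25.
Half the chord is √(r² − d²) = √(20), so the full chord is 4√5.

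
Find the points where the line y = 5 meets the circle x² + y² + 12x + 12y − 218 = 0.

(−19, 5) and (7, 5)

Express y = 5 and substitute into the circle:
x² + 12x − 133 = 0
x = 7 or x = −19, giving (7, 5) and (−19, 5).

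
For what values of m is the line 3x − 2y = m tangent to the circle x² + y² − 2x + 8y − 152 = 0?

m = 11 ± 13√13

Tangency holds when the distance from the centre (1, −4) to the line equals the radius 13:
|3·1 − 2·(−4) − m| / √13 = 13
|m − (11)| = 13√13.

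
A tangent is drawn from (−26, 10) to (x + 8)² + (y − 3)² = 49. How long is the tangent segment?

18

The centre is (−8, 3) and r = 7. The square of the distance from P to the centre is 324 + 49 = 373.
Power of the point: PT² = |PO|² − r² = 324, so PT = 18.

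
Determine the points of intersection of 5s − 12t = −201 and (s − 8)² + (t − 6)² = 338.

Express t = (201 + 5s)/12 and substitute into the circle:
169s² − 1014s − 22815 = 0  ⟹  s² − 6s − 135 = 0
s = 15 or s = −9, giving (15, 23) and (−9, 13).

(−9, 13) and (15, 23)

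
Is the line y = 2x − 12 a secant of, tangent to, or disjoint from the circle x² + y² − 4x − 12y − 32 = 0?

secant

Centre (2, 6), r² = 72. Distance² from centre to line = (−14)²/5 = 196/5.
Since d² < r², the line cuts the circle twice.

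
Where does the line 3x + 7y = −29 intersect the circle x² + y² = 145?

(−12, 1) and (9, −8)

Express y = (−29 − 3x)/7 and substitute into the circle:
58x² + 174x − 6264 = 0  ⟹  x² + 3x − 108 = 0
x = 9 or x = −12, giving (9, −8) and (−12, 1).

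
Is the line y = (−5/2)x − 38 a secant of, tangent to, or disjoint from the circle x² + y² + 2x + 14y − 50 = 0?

Substituting the line into the circle gives 29x² + 628x + 3448 = 0.
Discriminant = (628)² − 4·29·(3448) = −5584 < 0.
No real roots: the line does not meet the circle.

disjoint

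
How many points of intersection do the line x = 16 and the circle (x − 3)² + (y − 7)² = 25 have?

Centre (3, 7), r² = 25. Distance² from centre to line = (−13)² = 169.
Since d² > r², the line lies outside the circle.

0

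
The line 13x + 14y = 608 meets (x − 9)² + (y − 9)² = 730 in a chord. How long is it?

From the line, y = (608 − 13x)/14. Substituting:
365x² − 16060x + 105120 = 0  ⟹  x² − 44x + 288 = 0
x = 36 or x = 8, giving (36, 10) and (8, 36).
Chord length = distance between (36, 10) and (8, 36) = √1460 = 2√365.

2√365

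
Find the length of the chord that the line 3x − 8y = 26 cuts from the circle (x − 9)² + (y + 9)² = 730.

The distance from (9, −9) to the line is 73/√73, and r² = 730.
Half the chord is √(r² − d²) = √(657), so the full chord is 6√73.

6√73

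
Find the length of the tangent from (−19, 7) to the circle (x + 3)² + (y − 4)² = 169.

The centre is (−3, 4) and r = 13. The square of the distance from P to the centre is 256 + 9 = 265.
Power of the point: PT² = |PO|² − r² = 96, so PT = 4√6.

4√6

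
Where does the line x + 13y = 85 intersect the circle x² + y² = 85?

(−6, 7) and (7, 6)

From the line, y = (85 − x)/13. Substituting:
170x² − 170x − 7140 = 0  ⟹  x² − x − 42 = 0
x = 7 or x = −6, giving (7, 6) and (−6, 7).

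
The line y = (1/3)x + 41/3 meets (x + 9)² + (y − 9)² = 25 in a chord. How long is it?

3√10

Centre (−9, 9), r² = 25. Perpendicular distance d from centre to line = |5| / √10 = 5/√10.
Half the chord is √(r² − d²) = √(45/2), so the full chord is 3√10.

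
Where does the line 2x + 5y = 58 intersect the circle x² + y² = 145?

(−1, 12) and (9, 8)

Express y = (58 − 2x)/5 and substitute into the circle:
29x² − 232x − 261 = 0  ⟹  x² − 8x − 9 = 0
x = 9 or x = −1, giving (9, 8) and (−1, 12).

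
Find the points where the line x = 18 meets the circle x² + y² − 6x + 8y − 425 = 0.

(18, −19) and (18, 11)

The line gives x = 18. Substituting into the circle:
y² + 8y − 209 = 0
y = 11 or y = −19, giving (18, 11) and (18, −19).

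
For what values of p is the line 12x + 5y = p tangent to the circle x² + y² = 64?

The line touches the circle iff its distance from (0, 0) is 8:
|12·0 + 5·0 − p| / √169 = 8
|p| = 8·13, so p = 104 or p = −104.

p = −104 or p = 104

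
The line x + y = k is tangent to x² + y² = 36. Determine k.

k = ±6√2

Tangency holds when the distance from the centre (0, 0) to the line equals the radius 6:
|1·0 + 1·0 − k| / √2 = 6
|k| = 6√2.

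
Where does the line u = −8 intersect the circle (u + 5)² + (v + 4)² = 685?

(−8, −30) and (−8, 22)

The line gives u = −8. Substituting into the circle:
v² + 8v − 660 = 0
v = 22 or v = −30, giving (−8, 22) and (−8, −30).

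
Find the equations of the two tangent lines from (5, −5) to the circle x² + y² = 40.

A line y − (−5) = m(x − (5)) is tangent when its distance from (0, 0) is 2√10:
(−5m − (5))² = 40(m² + 1)
3m² − 10m + 3 = 0, so m = 3 or m = 1/3.
With m = 3: 3x − y = 20. With m = 1/3: x − 3y = 20.

3x − y = 20 and x − 3y = 20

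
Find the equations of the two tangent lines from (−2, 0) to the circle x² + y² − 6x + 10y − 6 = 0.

A line y − (0) = m(x − (−2)) is tangent when its distance from (3, −5) is 2√10:
[m·(5) − (−5)]² = 40(m² + 1)
3m² − 10m + 3 = 0, so m = 3 or m = 1/3.
Through (−2, 0) these give 3x − y = −6 and x − 3y = −2.

3x − y = −6 and x − 3y = −2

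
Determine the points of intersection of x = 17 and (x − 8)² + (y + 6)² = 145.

The line gives x = 17. Substituting into the circle:
y² + 12y − 28 = 0
y = 2 or y = −14, giving (17, 2) and (17, −14).

(17, −14) and (17, 2)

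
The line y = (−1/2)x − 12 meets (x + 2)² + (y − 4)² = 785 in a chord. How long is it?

Substitute y = (−24 − x)/2:
5x² + 80x − 2100 = 0  ⟹  x² + 16x − 420 = 0
x = 14 or x = −30, giving (14, −19) and (−30, 3).
Chord length = distance between (14, −19) and (−30, 3) = √2420 = 22√5.

22√5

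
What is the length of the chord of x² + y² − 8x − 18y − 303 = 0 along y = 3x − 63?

The distance from (4, 9) to the line is 60/√10, and r² = 400.
Chord = 2√(r² − d²) = 2·√(40) = 4√10.

4√10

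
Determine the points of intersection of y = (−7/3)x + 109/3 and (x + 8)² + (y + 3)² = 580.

Substitute y = (109 − 7x)/3:
58x² − 1508x + 9280 = 0  ⟹  x² − 26x + 160 = 0
x = 16 or x = 10, giving (16, −1) and (10, 13).

(10, 13) and (16, −1)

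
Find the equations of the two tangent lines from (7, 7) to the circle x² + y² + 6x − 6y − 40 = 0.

A line y − (7) = m(x − (7)) is tangent when its distance from (−3, 3) is √58:
(−10m − (−4))² = 58(m² + 1)
21m² − 40m − 21 = 0, so m = −3/7 or m = 7/3.
Through (7, 7) these give 3x + 7y = 70 and 7x − 3y = 28.

3x + 7y = 70 and 7x − 3y = 28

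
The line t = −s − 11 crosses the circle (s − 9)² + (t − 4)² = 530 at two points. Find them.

(−14, 3) and (8, −19)

Substitute t = −s − 11:
2s² + 12s − 224 = 0  ⟹  s² + 6s − 112 = 0
s = 8 or s = −14, giving (8, −19) and (−14, 3).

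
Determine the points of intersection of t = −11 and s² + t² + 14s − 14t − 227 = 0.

Substitute t = −11:
s² + 14s + 48 = 0
s = −6 or s = −8, giving (−6, −11) and (−8, −11).

(−8, −11) and (−6, −11)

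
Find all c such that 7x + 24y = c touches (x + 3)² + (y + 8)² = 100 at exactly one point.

c = −463 or c = 37

For a tangent, require d(centre, line) = r = 10.
|7·(−3) + 24·(−8) − c| / √625 = 10
|c − (−213)| = 10·25, so c = 37 or c = −463.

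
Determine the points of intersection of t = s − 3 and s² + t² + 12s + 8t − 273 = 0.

From the line, t = s − 3. Substituting:
2s² + 14s − 288 = 0  ⟹  s² + 7s − 144 = 0
s = 9 or s = −16, giving (9, 6) and (−16, −19).

(−16, −19) and (9, 6)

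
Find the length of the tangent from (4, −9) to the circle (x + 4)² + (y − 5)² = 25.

Centre (−4, 5), r² = 25. |PO|² = (8)² + (−14)² = 260.
By the tangent–radius right angle, tangent length = √(|PO|² − r²) = √235.

√235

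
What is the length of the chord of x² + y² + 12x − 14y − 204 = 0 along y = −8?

Centre (−6, 7), r² = 289. Perpendicular distance d from centre to line = |15| / √1 = 15.
Half the chord is √(r² − d²) = √(64), so the full chord is 16.

16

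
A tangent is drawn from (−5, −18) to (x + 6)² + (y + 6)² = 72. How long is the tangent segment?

The centre is (−6, −6) and r = 6√2. The square of the distance from P to the centre is 1 + 144 = 145.
Power of the point: PT² = |PO|² − r² = 73, so PT = √73.

√73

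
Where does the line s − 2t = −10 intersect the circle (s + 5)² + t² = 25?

Substitute t = (10 + s)/2:
5s² + 60s + 100 = 0  ⟹  s² + 12s + 20 = 0
s = −2 or s = −10, giving (−2, 4) and (−10, 0).

(−10, 0) and (−2, 4)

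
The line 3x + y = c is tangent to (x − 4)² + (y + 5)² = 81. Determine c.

c = 7 ± 9√10

The line touches the circle iff its distance from (4, −5) is 9:
|3·4 + 1·(−5) − c| / √10 = 9
|c − (7)| = 9√10.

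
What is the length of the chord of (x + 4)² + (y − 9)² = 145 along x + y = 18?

Substitute y = −x + 18:
2x² − 10x − 48 = 0  ⟹  x² − 5x − 24 = 0
x = 8 or x = −3, giving (8, 10) and (−3, 21).
|(8, 10) − (−3, 21)| = √((11)² + (−11)²) = 11√2.

11√2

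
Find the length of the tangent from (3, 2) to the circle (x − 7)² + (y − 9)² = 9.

2√14

Centre (7, 9), r² = 9. |PO|² = (−4)² + (−7)² = 65.
The tangent meets the radius at right angles, so tangent² = |PO|² − r² = 65 − 9 = 56.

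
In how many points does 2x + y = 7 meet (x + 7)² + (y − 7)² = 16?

0

Substituting the line into the circle gives 5x² + 14x + 33 = 0.
Δ = 196 − 660 = −464.
No real roots: the line does not meet the circle.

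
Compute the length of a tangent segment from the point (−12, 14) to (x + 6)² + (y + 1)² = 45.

The centre is (−6, −1) and r = 3√5. The square of the distance from P to the centre is 36 + 225 = 261.
The tangent meets the radius at right angles, so tangent² = |PO|² − r² = 261 − 45 = 216.

6√6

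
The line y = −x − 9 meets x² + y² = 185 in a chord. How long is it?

Centre (0, 0), r² = 185. Perpendicular distance d from centre to line = |9| / √2 = 9/√2.
Chord = 2√(r² − d²) = 2·√(289/2) = 17√2.

17√2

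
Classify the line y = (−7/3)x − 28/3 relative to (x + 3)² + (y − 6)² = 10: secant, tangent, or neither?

neither

Substituting the line into the circle gives 58x² + 698x + 2107 = 0.
Discriminant = (698)² − 4·58·(2107) = −1620 < 0.
No real roots: the line does not meet the circle.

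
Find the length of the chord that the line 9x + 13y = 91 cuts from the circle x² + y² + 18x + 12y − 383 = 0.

From the line, y = (91 − 9x)/13. Substituting:
250x² − 42250 = 0  ⟹  x² − 169 = 0
x = 13 or x = −13, giving (13, −2) and (−13, 16).
|(13, −2) − (−13, 16)| = √((26)² + (−18)²) = 10√10.

10√10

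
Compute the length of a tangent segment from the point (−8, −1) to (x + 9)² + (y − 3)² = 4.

√13

Centre (−9, 3), r² = 4. |PO|² = (1)² + (−4)² = 17.
Power of the point: PT² = |PO|² − r² = 13, so PT = √13.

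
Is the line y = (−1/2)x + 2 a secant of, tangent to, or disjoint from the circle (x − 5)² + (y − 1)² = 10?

Centre (5, 1), r² = 10. Distance² from centre to line = (3)²/5 = 9/5.
Since d² < r², the line cuts the circle twice.

secant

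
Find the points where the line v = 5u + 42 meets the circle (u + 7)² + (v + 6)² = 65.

Express v = 5u + 42 and substitute into the circle:
26u² + 494u + 2288 = 0  ⟹  u² + 19u + 88 = 0
u = −8 or u = −11, giving (−8, 2) and (−11, −13).

(−11, −13) and (−8, 2)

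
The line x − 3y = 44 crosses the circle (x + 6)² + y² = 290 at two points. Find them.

From the line, y = (−44 + x)/3. Substituting:
10x² + 20x − 350 = 0  ⟹  x² + 2x − 35 = 0
x = 5 or x = −7, giving (5, −13) and (−7, −17).

(−7, −17) and (5, −13)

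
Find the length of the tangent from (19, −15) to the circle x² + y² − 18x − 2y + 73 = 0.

√347

Centre (9, 1), r² = 9. |PO|² = (10)² + (−16)² = 356.
By the tangent–radius right angle, tangent length = √(|PO|² − r²) = √347.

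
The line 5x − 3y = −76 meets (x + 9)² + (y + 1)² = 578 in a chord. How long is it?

From the line, y = (76 + 5x)/3. Substituting:
34x² + 952x + 1768 = 0  ⟹  x² + 28x + 52 = 0
x = −2 or x = −26, giving (−2, 22) and (−26, −18).
Chord length = distance between (−2, 22) and (−26, −18) = √2176 = 8√34.

8√34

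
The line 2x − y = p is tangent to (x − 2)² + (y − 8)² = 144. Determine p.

The line touches the circle iff its distance from (2, 8) is 12:
|2·2 − 1·8 − p| / √5 = 12
|p − (−4)| = 12√5.

p = −4 ± 12√5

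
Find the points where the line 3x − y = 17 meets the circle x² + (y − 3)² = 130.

Substitute y = 3x − 17:
10x² − 120x + 270 = 0  ⟹  x² − 12x + 27 = 0
x = 9 or x = 3, giving (9, 10) and (3, −8).

(3, −8) and (9, 10)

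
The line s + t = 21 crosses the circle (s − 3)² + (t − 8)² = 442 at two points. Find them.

(−6, 27) and (22, −1)

Substitute t = −s + 21:
2s² − 32s − 264 = 0  ⟹  s² − 16s − 132 = 0
s = 22 or s = −6, giving (22, −1) and (−6, 27).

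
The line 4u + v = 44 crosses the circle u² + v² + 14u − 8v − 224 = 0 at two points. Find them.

Express v = −4u + 44 and substitute into the circle:
17u² − 306u + 1360 = 0  ⟹  u² − 18u + 80 = 0
u = 10 or u = 8, giving (10, 4) and (8, 12).

(8, 12) and (10, 4)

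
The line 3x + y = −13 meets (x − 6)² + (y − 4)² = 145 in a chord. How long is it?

The distance from (6, 4) to the line is 35/√10, and r² = 145.
Chord = 2√(r² − d²) = 2·√(45/2) = 3√10.

3√10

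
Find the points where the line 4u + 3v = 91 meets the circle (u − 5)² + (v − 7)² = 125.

Substitute v = (91 − 4u)/3:
25u² − 650u + 4000 = 0  ⟹  u² − 26u + 160 = 0
u = 16 or u = 10, giving (16, 9) and (10, 17).

(10, 17) and (16, 9)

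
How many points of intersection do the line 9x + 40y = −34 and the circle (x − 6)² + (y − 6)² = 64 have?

1

d² = (9·6 + 40·6 − (−34))²/1681 = 64; r² = 64.
Since d² = r², the line is tangent.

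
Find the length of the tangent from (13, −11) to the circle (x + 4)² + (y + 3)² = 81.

4√17

The centre is (−4, −3) and r = 9. The square of the distance from P to the centre is 289 + 64 = 353.
Power of the point: PT² = |PO|² − r² = 272, so PT = 4√17.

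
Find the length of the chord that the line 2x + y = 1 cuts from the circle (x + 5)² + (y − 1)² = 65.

The distance from (−5, 1) to the line is 10/√5, and r² = 65.
Half the chord is √(r² − d²) = √(45), so the full chord is 6√5.

6√5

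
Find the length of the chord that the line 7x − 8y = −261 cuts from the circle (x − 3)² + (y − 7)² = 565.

Express y = (261 + 7x)/8 and substitute into the circle:
113x² + 2486x + 6441 = 0  ⟹  x² + 22x + 57 = 0
x = −3 or x = −19, giving (−3, 30) and (−19, 16).
Chord length = distance between (−3, 30) and (−19, 16) = √452 = 2√113.

2√113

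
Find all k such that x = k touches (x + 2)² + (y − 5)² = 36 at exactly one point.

Tangency holds when the distance from the centre (−2, 5) to the line equals the radius 6:
|1·(−2) + 0·5 − k| / √1 = 6
|k − (−2)| = 6, so k = 4 or k = −8.

k = −8 or k = 4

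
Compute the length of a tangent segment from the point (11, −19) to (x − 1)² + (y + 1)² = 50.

With centre O = (1, −1), |OP|² = 424 and r² = 50.
By the tangent–radius right angle, tangent length = √(|PO|² − r²) = √374.

√374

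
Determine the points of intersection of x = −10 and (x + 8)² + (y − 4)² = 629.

(−10, −21) and (−10, 29)

The line gives x = −10. Substituting into the circle:
y² − 8y − 609 = 0
y = 29 or y = −21, giving (−10, 29) and (−10, −21).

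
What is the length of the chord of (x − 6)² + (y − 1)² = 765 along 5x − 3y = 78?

The distance from (6, 1) to the line is 51/√34, and r² = 765.
Chord = 2√(r² − d²) = 2·√(1377/2) = 9√34.

9√34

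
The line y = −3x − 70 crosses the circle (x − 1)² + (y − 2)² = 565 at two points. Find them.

(−22, −4) and (−21, −7)

Substitute y = −3x − 70:
10x² + 430x + 4620 = 0  ⟹  x² + 43x + 462 = 0
x = −21 or x = −22, giving (−21, −7) and (−22, −4).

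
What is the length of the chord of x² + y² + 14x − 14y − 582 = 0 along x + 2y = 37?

The distance from (−7, 7) to the line is 30/√5, and r² = 680.
Chord = 2√(r² − d²) = 2·√(500) = 20√5.

20√5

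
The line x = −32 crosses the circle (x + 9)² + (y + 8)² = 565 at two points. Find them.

(−32, −14) and (−32, −2)

The line gives x = −32. Substituting into the circle:
y² + 16y + 28 = 0
y = −2 or y = −14, giving (−32, −2) and (−32, −14).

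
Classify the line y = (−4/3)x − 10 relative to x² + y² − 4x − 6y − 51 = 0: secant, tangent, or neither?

neither

Substituting the line into the circle gives 25x² + 276x + 981 = 0.
Δ = 76176 − 98100 = −21924.
No real roots: the line does not meet the circle.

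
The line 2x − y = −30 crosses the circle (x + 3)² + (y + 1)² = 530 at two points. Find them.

(−22, −14) and (−4, 22)

Express y = 2x + 30 and substitute into the circle:
5x² + 130x + 440 = 0  ⟹  x² + 26x + 88 = 0
x = −4 or x = −22, giving (−4, 22) and (−22, −14).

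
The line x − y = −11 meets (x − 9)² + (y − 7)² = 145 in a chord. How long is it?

Express y = x + 11 and substitute into the circle:
2x² − 10x − 48 = 0  ⟹  x² − 5x − 24 = 0
x = 8 or x = −3, giving (8, 19) and (−3, 8).
|(8, 19) − (−3, 8)| = √((11)² + (11)²) = 11√2.

11√2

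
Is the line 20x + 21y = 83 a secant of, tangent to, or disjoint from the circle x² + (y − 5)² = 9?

secant

Substituting the line into the circle gives 841x² + 880x − 3485 = 0.
Discriminant = (880)² − 4·841·(−3485) = 12497940 > 0.
Two real roots: the line is a secant.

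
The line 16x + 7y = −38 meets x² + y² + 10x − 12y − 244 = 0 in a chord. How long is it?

Centre (−5, 6), r² = 305. Perpendicular distance d from centre to line = |0| / √305 = 0/√305.
Chord = 2√(r² − d²) = 2·√(305) = 2√305.

2√305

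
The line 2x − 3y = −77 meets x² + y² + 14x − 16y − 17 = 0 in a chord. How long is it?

2√13

Express y = (77 + 2x)/3 and substitute into the circle:
13x² + 338x + 2080 = 0  ⟹  x² + 26x + 160 = 0
x = −10 or x = −16, giving (−10, 19) and (−16, 15).
|(−10, 19) − (−16, 15)| = √((6)² + (4)²) = 2√13.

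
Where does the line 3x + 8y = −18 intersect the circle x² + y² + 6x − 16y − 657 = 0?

(−30, 9) and (18, −9)

From the line, y = (−18 − 3x)/8. Substituting:
73x² + 876x − 39420 = 0  ⟹  x² + 12x − 540 = 0
x = 18 or x = −30, giving (18, −9) and (−30, 9).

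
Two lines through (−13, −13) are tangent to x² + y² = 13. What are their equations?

3x − 2y = −13 and 2x − 3y = 13

A line y − (−13) = m(x − (−13)) is tangent when its distance from (0, 0) is √13:
(13m − (13))² = 13(m² + 1)
6m² − 13m + 6 = 0, so m = 3/2 or m = 2/3.
Through (−13, −13) these give 3x − 2y = −13 and 2x − 3y = 13.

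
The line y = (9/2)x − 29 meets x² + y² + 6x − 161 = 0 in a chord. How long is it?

Centre (−3, 0), r² = 170. Perpendicular distance d from centre to line = |−85| / √85 = 85/√85.
Chord = 2√(r² − d²) = 2·√(85) = 2√85.

2√85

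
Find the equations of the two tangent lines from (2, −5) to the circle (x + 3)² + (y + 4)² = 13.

2x − 3y = 19 and 3x + 2y = −4

Let a tangent through (2, −5) have slope m. Its distance from (−3, −4) must equal √13:
(−5m − (1))² = 13(m² + 1)
6m² + 5m − 6 = 0, so m = 2/3 or m = −3/2.
With m = 2/3: 2x − 3y = 19. With m = −3/2: 3x + 2y = −4.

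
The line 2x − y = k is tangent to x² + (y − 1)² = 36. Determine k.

For a tangent, require d(centre, line) = r = 6.
|2·0 − 1·1 − k| / √5 = 6
|k − (−1)| = 6√5.

k = −1 ± 6√5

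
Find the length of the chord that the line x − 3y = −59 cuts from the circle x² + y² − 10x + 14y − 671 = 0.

3√10

From the line, y = (59 + x)/3. Substituting:
10x² + 70x − 80 = 0  ⟹  x² + 7x − 8 = 0
x = 1 or x = −8, giving (1, 20) and (−8, 17).
Chord length = distance between (1, 20) and (−8, 17) = √90 = 3√10.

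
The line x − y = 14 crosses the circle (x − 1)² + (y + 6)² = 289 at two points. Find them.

(−7, −21) and (16, 2)

Express y = x − 14 and substitute into the circle:
2x² − 18x − 224 = 0  ⟹  x² − 9x − 112 = 0
x = 16 or x = −7, giving (16, 2) and (−7, −21).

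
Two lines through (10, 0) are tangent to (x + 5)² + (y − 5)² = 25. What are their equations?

3x + 4y = 30 and y = 0

Let a tangent through (10, 0) have slope m. Its distance from (−5, 5) must equal 5:
(−15m − (5))² = 25(m² + 1)
4m² + 3m = 0, so m = −3/4 or m = 0.
With m = −3/4: 3x + 4y = 30. With m = 0: y = 0.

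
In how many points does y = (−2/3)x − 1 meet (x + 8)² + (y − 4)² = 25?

d² = (2·(−8) + 3·4 − (−3))²/13 = 1/13; r² = 25.
Since d² < r², the line cuts the circle twice.

2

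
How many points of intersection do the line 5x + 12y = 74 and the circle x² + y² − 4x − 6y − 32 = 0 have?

2

Centre (2, 3), r² = 45. Distance² from centre to line = (−28)²/169 = 784/169.
Since d² < r², the line cuts the circle twice.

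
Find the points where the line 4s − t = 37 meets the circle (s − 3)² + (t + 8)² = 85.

Express t = 4s − 37 and substitute into the circle:
17s² − 238s + 765 = 0  ⟹  s² − 14s + 45 = 0
s = 9 or s = 5, giving (9, −1) and (5, −17).

(5, −17) and (9, −1)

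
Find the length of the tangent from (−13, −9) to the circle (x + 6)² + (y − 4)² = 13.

Centre (−6, 4), r² = 13. |PO|² = (−7)² + (−13)² = 218.
The tangent meets the radius at right angles, so tangent² = |PO|² − r² = 218 − 13 = 205.

√205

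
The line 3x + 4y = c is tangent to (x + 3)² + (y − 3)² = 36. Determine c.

For a tangent, require d(centre, line) = r = 6.
|3·(−3) + 4·3 − c| / √25 = 6
|c − (3)| = 6·5, so c = 33 or c = −27.

c = −27 or c = 33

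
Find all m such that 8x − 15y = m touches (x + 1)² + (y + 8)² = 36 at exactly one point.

Tangency holds when the distance from the centre (−1, −8) to the line equals the radius 6:
|8·(−1) − 15·(−8) − m| / √289 = 6
|m − (112)| = 6·17, so m = 214 or m = 10.

m = 10 or m = 214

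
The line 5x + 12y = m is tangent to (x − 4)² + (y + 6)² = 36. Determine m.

m = −130 or m = 26

The line touches the circle iff its distance from (4, −6) is 6:
|5·4 + 12·(−6) − m| / √169 = 6
|m − (−52)| = 6·13, so m = 26 or m = −130.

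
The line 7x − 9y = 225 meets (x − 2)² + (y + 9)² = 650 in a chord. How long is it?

4√130

Substitute y = (−225 + 7x)/9:
130x² − 2340x − 31590 = 0  ⟹  x² − 18x − 243 = 0
x = 27 or x = −9, giving (27, −4) and (−9, −32).
Chord length = distance between (27, −4) and (−9, −32) = √2080 = 4√130.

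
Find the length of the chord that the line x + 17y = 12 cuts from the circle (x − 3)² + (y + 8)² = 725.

3√290

Express y = (12 − x)/17 and substitute into the circle:
290x² − 2030x − 185020 = 0  ⟹  x² − 7x − 638 = 0
x = 29 or x = −22, giving (29, −1) and (−22, 2).
|(29, −1) − (−22, 2)| = √((51)² + (−3)²) = 3√290.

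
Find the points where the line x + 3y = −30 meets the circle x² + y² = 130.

Substitute y = (−30 − x)/3:
10x² + 60x − 270 = 0  ⟹  x² + 6x − 27 = 0
x = 3 or x = −9, giving (3, −11) and (−9, −7).

(−9, −7) and (3, −11)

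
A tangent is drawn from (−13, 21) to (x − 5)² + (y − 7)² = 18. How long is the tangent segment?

√502

Centre (5, 7), r² = 18. |PO|² = (−18)² + (14)² = 520.
Power of the point: PT² = |PO|² − r² = 502, so PT = √502.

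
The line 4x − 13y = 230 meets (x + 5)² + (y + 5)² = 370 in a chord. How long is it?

2√185

Express y = (−230 + 4x)/13 and substitute into the circle:
185x² + 370x − 31080 = 0  ⟹  x² + 2x − 168 = 0
x = 12 or x = −14, giving (12, −14) and (−14, −22).
Chord length = distance between (12, −14) and (−14, −22) = √740 = 2√185.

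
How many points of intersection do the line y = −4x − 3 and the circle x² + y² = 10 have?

2

Substituting the line into the circle gives 17x² + 24x − 1 = 0.
Discriminant = (24)² − 4·17·(−1) = 644 > 0.
Two real roots: the line is a secant.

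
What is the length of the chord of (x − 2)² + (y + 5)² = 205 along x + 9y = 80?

√82

From the line, y = (80 − x)/9. Substituting:
82x² − 574x − 656 = 0  ⟹  x² − 7x − 8 = 0
x = 8 or x = −1, giving (8, 8) and (−1, 9).
Chord length = distance between (8, 8) and (−1, 9) = √82 = √82.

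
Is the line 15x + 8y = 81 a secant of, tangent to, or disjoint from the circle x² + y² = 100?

Substituting the line into the circle gives 289x² − 2430x + 161 = 0.
Δ = 5904900 − 186116 = 5718784.
Two real roots: the line is a secant.

secant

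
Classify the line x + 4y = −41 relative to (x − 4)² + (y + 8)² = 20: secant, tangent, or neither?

secant

d² = (1·4 + 4·(−8) − (−41))²/17 = 169/17; r² = 20.
Since d² < r², the line cuts the circle twice.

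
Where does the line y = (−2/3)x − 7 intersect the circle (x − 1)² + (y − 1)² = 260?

(−15, 3) and (9, −13)

From the line, y = (−21 − 2x)/3. Substituting:
13x² + 78x − 1755 = 0  ⟹  x² + 6x − 135 = 0
x = 9 or x = −15, giving (9, −13) and (−15, 3).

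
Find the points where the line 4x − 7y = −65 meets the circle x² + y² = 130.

From the line, y = (65 + 4x)/7. Substituting:
65x² + 520x − 2145 = 0  ⟹  x² + 8x − 33 = 0
x = 3 or x = −11, giving (3, 11) and (−11, 3).

(−11, 3) and (3, 11)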